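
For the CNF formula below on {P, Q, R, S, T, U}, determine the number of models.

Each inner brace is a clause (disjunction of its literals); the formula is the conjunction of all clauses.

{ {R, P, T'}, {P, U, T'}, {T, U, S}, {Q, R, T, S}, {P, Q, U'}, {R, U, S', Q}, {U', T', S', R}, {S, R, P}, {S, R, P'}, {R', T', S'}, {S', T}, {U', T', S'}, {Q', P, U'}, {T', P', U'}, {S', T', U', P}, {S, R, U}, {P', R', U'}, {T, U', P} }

There are 2^6 = 64 truth assignments over (P, Q, R, S, T, U).
Split on U. With U = 1, the clauses containing U are satisfied and U' drops from the rest; 0 of the 2^5 = 32 assignments to the other variables satisfy what remains.
With U = 0, by the same count on the reduced clause set, 3 assignments work.
(One model: P=T, Q=F, R=T, S=F, T=T, U=F.)
Total: 0 + 3 = 3.

3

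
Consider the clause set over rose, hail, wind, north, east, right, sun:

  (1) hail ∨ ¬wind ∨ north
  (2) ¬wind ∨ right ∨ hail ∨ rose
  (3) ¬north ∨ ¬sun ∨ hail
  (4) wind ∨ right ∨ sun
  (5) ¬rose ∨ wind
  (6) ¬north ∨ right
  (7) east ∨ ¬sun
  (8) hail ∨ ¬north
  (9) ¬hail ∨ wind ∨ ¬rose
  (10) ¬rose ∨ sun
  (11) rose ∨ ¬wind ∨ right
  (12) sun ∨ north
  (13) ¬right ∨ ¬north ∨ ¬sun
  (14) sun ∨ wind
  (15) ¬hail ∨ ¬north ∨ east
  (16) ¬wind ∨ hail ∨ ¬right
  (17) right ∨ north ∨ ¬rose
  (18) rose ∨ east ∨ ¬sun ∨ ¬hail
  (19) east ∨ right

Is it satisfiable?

Case rose = False:
Case north = False:
From the singleton clause (sun), sun = True.
From the singleton clause (east), east = True.
Case hail = False:
From the singleton clause (¬wind), wind = False.
No clause remains; right is free.
A satisfying assignment: rose=False,  hail=False,  wind=False,  north=False,  east=True,  right=True,  sun=True.

Yes, satisfiable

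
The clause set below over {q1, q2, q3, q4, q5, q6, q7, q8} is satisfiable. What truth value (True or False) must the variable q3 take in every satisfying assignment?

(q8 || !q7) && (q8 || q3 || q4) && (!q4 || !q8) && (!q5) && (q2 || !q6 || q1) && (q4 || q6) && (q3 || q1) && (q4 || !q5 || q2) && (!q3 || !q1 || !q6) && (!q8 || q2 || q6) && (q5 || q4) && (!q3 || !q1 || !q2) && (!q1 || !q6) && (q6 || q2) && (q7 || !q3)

Suppose q3 = true.
From the singleton clause (!q5), q5 = false.
From the singleton clause (q4), q4 = true.
From the singleton clause (!q8), q8 = false.
From the singleton clause (!q7), q7 = false.
That conflicts with the unit clause (q7).
So every satisfying assignment has q3 = False.

False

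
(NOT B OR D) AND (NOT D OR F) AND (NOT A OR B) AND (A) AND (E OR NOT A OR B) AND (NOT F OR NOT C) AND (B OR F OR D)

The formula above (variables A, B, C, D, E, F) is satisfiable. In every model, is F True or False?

Suppose F = false.
From the singleton clause (NOT D), D = false.
From the singleton clause (NOT B), B = false.
But (B) is also a unit clause — contradiction.
So every satisfying assignment has F = True.

True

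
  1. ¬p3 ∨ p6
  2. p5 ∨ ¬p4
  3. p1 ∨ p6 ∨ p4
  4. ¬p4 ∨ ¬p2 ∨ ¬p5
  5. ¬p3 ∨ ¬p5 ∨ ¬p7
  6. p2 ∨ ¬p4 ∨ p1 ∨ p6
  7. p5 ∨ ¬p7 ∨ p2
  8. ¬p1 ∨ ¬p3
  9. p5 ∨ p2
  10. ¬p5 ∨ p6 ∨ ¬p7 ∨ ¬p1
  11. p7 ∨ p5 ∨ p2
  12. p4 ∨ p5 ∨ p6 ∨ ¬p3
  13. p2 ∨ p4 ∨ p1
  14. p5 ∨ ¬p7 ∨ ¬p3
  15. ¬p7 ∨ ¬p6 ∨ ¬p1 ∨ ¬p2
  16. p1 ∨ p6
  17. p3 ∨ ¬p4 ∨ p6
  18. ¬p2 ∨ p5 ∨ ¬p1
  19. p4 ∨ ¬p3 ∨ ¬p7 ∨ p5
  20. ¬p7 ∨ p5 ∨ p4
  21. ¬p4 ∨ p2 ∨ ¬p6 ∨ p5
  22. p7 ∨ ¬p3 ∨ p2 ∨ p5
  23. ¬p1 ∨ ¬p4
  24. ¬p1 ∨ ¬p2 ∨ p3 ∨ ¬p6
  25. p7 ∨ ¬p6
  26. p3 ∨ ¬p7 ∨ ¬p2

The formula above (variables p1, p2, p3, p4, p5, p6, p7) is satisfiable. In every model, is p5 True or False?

Suppose p5 = False.
(¬p4) alone gives p4 = False.
(p2) alone gives p2 = True.
(¬p1) alone gives p1 = False.
(p6) alone gives p6 = True.
(¬p7) alone gives p7 = False.
But (p7) is also a unit clause — contradiction.
So every satisfying assignment has p5 = True.

True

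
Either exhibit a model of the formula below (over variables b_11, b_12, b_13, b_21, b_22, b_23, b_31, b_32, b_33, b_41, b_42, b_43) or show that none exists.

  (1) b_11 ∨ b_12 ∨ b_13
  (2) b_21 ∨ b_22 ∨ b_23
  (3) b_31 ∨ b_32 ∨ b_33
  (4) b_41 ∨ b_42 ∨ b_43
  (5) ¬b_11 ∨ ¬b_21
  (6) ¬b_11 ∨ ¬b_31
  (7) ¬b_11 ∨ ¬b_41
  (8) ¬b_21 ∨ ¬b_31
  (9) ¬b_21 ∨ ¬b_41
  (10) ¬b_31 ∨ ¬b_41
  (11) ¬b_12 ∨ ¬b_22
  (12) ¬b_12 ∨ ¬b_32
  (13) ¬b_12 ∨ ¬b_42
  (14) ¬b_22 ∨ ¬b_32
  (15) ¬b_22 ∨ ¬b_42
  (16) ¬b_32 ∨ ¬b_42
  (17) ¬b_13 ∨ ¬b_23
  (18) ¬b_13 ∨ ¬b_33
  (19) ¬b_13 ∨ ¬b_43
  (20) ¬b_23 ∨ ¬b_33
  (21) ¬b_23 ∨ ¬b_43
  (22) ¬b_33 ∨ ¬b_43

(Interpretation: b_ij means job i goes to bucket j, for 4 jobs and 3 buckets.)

UNSATISFIABLE

Case b_11 = False:
Case b_12 = True:
(¬b_22) alone gives b_22 = False.
(¬b_32) alone gives b_32 = False.
(¬b_42) alone gives b_42 = False.
Case b_21 = True:
(¬b_31) alone gives b_31 = False.
(b_33) alone gives b_33 = True.
(¬b_41) alone gives b_41 = False.
(b_43) alone gives b_43 = True.
Now (¬b_43) is unsatisfied and unit — conflict.
That branch fails; take b_21 = False instead.
(b_23) alone gives b_23 = True.
(¬b_13) alone gives b_13 = False.
(¬b_33) alone gives b_33 = False.
(b_31) alone gives b_31 = True.
(¬b_41) alone gives b_41 = False.
(b_43) alone gives b_43 = True.
Now (¬b_43) is unsatisfied and unit — conflict.
Both values of b_21 lead to a conflict.
That branch fails; take b_12 = False instead.
(b_13) alone gives b_13 = True.
(¬b_23) alone gives b_23 = False.
(¬b_33) alone gives b_33 = False.
(¬b_43) alone gives b_43 = False.
Case b_21 = True:
(¬b_31) alone gives b_31 = False.
(b_32) alone gives b_32 = True.
(¬b_41) alone gives b_41 = False.
(b_42) alone gives b_42 = True.
Now (¬b_42) is unsatisfied and unit — conflict.
That branch fails; take b_21 = False instead.
(b_22) alone gives b_22 = True.
(¬b_32) alone gives b_32 = False.
(b_31) alone gives b_31 = True.
(¬b_41) alone gives b_41 = False.
(b_42) alone gives b_42 = True.
Now (¬b_42) is unsatisfied and unit — conflict.
Both values of b_21 lead to a conflict.
Both values of b_12 lead to a conflict.
That branch fails; take b_11 = True instead.
(¬b_21) alone gives b_21 = False.
(¬b_31) alone gives b_31 = False.
(¬b_41) alone gives b_41 = False.
Case b_22 = True:
(¬b_12) alone gives b_12 = False.
(¬b_32) alone gives b_32 = False.
(b_33) alone gives b_33 = True.
(¬b_42) alone gives b_42 = False.
(b_43) alone gives b_43 = True.
Now (¬b_43) is unsatisfied and unit — conflict.
That branch fails; take b_22 = False instead.
(b_23) alone gives b_23 = True.
(¬b_13) alone gives b_13 = False.
(¬b_33) alone gives b_33 = False.
(b_32) alone gives b_32 = True.
(¬b_12) alone gives b_12 = False.
(¬b_42) alone gives b_42 = False.
(b_43) alone gives b_43 = True.
Now (¬b_43) is unsatisfied and unit — conflict.
Both values of b_22 lead to a conflict.
Both values of b_11 lead to a conflict.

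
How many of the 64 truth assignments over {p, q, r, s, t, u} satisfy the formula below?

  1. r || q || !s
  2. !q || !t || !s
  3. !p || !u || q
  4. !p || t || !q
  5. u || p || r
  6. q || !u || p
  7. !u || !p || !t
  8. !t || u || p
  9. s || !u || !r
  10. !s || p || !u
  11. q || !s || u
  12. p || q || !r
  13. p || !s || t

There are 2^6 = 64 truth assignments over (p, q, r, s, t, u).
Split on r. With r = true, the clauses containing r are satisfied and !r drops from the rest; 4 of the 2^5 = 32 assignments to the other variables satisfy what remains.
With r = false, by the same count on the reduced clause set, 5 assignments work.
Total: 4 + 5 = 9.

9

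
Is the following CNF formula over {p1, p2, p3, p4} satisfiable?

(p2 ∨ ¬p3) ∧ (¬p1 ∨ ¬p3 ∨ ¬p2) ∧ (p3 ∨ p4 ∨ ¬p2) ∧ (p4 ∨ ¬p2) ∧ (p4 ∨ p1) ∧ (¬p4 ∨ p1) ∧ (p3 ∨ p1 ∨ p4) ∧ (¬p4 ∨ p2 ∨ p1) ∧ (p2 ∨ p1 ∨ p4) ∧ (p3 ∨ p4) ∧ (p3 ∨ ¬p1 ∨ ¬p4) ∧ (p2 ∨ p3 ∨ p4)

Unsatisfiable

Branch on p2: set p2 = True.
(p4) alone gives p4 = True.
(p1) alone gives p1 = True.
(¬p3) alone gives p3 = False.
That conflicts with the unit clause (p3).
Backtrack on p2: now try p2 = False.
(¬p3) alone gives p3 = False.
(p4) alone gives p4 = True.
(p1) alone gives p1 = True.
That conflicts with the unit clause (¬p1).
Neither p2 = True nor p2 = False works.
No assignment satisfies every clause.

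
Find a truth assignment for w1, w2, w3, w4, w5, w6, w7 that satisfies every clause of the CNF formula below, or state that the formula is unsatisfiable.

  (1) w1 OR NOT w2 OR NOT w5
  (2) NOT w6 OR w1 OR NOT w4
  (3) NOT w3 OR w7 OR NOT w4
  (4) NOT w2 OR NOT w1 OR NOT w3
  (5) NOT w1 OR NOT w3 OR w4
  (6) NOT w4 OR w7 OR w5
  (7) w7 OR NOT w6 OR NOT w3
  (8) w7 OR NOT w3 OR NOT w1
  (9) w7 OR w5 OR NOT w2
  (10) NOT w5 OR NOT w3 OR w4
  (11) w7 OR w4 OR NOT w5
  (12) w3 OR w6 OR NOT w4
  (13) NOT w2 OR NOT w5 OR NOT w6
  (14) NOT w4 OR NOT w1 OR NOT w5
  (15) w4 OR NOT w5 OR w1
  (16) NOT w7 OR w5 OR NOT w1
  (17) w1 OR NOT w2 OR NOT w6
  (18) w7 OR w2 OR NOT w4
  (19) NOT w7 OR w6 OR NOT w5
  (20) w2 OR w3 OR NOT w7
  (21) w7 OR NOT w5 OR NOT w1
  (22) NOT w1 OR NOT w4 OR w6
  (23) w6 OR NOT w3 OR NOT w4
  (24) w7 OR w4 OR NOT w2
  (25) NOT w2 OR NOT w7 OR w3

Suppose w1 = false.
Suppose w2 = false.
Suppose w6 = false.
Suppose w3 = false.
From the singleton clause (NOT w4), w4 = false.
From the singleton clause (NOT w5), w5 = false.
From the singleton clause (NOT w7), w7 = false.
This assignment satisfies each clause.

w1=false,  w2=false,  w3=false,  w4=false,  w5=false,  w6=false,  w7=false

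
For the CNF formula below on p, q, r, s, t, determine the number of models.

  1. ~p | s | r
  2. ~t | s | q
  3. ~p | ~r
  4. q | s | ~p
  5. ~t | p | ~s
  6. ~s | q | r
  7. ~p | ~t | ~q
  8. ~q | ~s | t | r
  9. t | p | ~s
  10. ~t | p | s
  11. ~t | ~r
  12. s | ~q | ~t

4

There are 2^5 = 32 truth assignments over (p, q, r, s, t).
Split on q. With q = 1, the clauses containing q are satisfied and ~q drops from the rest; 2 of the 2^4 = 16 assignments to the other variables satisfy what remains.
With q = 0, by the same count on the reduced clause set, 2 assignments work.
(One model: p=F, q=F, r=F, s=F, t=F.)
Total: 2 + 2 = 4.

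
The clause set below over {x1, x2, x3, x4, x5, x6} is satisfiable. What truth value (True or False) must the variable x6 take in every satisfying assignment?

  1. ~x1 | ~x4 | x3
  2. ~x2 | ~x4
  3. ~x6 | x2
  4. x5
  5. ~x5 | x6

Suppose x6 = 0.
From the singleton clause (x5), x5 = 1.
That conflicts with the unit clause (~x5).
So every satisfying assignment has x6 = True.

True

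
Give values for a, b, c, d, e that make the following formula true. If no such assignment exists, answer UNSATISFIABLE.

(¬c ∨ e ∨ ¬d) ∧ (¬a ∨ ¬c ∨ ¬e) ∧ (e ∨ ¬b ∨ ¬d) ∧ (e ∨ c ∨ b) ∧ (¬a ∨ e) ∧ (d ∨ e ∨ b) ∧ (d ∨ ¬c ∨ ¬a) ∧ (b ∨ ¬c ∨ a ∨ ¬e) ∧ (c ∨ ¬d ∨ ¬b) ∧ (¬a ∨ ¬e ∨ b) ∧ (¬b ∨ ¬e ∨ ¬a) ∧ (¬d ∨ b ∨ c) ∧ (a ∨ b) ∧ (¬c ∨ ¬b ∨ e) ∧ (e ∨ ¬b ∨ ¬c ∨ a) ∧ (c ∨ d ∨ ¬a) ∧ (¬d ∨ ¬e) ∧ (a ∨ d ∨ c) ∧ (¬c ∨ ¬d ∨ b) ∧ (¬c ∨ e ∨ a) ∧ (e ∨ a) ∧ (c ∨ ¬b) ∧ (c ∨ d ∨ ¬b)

Branch on a: set a = False.
(b) alone gives b = True.
(e) alone gives e = True.
(¬d) alone gives d = False.
(c) alone gives c = True.
All clauses are satisfied.

a: False, b: True, c: True, d: False, e: True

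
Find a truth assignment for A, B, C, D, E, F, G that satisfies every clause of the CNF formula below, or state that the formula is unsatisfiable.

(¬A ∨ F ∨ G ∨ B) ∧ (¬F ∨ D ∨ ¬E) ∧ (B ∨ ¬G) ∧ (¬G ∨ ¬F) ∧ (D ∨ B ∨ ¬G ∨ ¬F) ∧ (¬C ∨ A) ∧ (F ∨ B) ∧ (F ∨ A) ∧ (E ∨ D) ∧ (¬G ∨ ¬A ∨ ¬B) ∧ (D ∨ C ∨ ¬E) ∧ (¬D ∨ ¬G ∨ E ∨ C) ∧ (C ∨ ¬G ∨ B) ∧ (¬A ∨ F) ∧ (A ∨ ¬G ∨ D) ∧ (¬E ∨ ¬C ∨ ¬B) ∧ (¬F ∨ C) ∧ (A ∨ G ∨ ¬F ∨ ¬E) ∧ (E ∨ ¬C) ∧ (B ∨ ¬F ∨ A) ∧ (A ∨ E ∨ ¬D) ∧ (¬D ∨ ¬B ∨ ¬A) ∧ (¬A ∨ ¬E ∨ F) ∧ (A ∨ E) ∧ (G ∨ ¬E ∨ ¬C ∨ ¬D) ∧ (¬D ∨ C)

UNSATISFIABLE

Branch on B: set B = True.
Branch on G: set G = False.
Branch on C: set C = False.
Unit clause (¬F) forces F = False.
Unit clause (A) forces A = True.
Now (¬A) is unsatisfied and unit — conflict.
Backtrack on C: now try C = True.
Unit clause (A) forces A = True.
Unit clause (F) forces F = True.
Unit clause (¬E) forces E = False.
Now (E) is unsatisfied and unit — conflict.
Both values of C lead to a conflict.
Backtrack on G: now try G = True.
Unit clause (¬F) forces F = False.
Unit clause (A) forces A = True.
Now (¬A) is unsatisfied and unit — conflict.
Both values of G lead to a conflict.
Backtrack on B: now try B = False.
Unit clause (¬G) forces G = False.
Unit clause (F) forces F = True.
Unit clause (C) forces C = True.
Unit clause (A) forces A = True.
Unit clause (E) forces E = True.
Unit clause (D) forces D = True.
Now (¬D) is unsatisfied and unit — conflict.
Both values of B lead to a conflict.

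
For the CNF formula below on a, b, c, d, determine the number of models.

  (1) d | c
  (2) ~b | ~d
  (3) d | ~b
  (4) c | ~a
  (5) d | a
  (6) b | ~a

2

There are 2^4 = 16 truth assignments over (a, b, c, d).
Check each against the 6 clauses (columns in the order a, b, c, d):
  F F F F  ✗ fails (d | c)
  F F F T  ✓ satisfies all
  F F T F  ✗ fails (d | a)
  F F T T  ✓ satisfies all
  F T F F  ✗ fails (d | c)
  F T F T  ✗ fails (~b | ~d)
  F T T F  ✗ fails (d | ~b)
  F T T T  ✗ fails (~b | ~d)
  T F F F  ✗ fails (d | c)
  T F F T  ✗ fails (c | ~a)
  T F T F  ✗ fails (b | ~a)
  T F T T  ✗ fails (b | ~a)
  T T F F  ✗ fails (d | c)
  T T F T  ✗ fails (~b | ~d)
  T T T F  ✗ fails (d | ~b)
  T T T T  ✗ fails (~b | ~d)
2 of the 16 rows are models.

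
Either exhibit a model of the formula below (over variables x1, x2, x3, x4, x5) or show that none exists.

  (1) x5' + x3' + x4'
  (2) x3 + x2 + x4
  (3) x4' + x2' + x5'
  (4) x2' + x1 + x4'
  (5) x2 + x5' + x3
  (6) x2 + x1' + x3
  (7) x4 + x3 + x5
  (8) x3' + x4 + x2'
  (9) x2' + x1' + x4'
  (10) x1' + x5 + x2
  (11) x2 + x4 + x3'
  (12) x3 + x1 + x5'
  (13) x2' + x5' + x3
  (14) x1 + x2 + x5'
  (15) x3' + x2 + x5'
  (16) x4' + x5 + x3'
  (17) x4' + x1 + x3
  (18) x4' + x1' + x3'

Branch on x5: set x5 = 0.
Branch on x4: set x4 = 1.
The clause (x3') is unit, so x3 = 0.
The clause (x1) is unit, so x1 = 1.
The clause (x2) is unit, so x2 = 1.
But (x2') is also a unit clause — contradiction.
That branch fails; take x4 = 0 instead.
The clause (x3) is unit, so x3 = 1.
The clause (x2') is unit, so x2 = 0.
But (x2) is also a unit clause — contradiction.
Both values of x4 lead to a conflict.
That branch fails; take x5 = 1 instead.
Branch on x3: set x3 = 0.
The clause (x2) is unit, so x2 = 1.
But (x2') is also a unit clause — contradiction.
That branch fails; take x3 = 1 instead.
The clause (x4') is unit, so x4 = 0.
The clause (x2') is unit, so x2 = 0.
But (x2) is also a unit clause — contradiction.
Both values of x3 lead to a conflict.
Both values of x5 lead to a conflict.

UNSATISFIABLE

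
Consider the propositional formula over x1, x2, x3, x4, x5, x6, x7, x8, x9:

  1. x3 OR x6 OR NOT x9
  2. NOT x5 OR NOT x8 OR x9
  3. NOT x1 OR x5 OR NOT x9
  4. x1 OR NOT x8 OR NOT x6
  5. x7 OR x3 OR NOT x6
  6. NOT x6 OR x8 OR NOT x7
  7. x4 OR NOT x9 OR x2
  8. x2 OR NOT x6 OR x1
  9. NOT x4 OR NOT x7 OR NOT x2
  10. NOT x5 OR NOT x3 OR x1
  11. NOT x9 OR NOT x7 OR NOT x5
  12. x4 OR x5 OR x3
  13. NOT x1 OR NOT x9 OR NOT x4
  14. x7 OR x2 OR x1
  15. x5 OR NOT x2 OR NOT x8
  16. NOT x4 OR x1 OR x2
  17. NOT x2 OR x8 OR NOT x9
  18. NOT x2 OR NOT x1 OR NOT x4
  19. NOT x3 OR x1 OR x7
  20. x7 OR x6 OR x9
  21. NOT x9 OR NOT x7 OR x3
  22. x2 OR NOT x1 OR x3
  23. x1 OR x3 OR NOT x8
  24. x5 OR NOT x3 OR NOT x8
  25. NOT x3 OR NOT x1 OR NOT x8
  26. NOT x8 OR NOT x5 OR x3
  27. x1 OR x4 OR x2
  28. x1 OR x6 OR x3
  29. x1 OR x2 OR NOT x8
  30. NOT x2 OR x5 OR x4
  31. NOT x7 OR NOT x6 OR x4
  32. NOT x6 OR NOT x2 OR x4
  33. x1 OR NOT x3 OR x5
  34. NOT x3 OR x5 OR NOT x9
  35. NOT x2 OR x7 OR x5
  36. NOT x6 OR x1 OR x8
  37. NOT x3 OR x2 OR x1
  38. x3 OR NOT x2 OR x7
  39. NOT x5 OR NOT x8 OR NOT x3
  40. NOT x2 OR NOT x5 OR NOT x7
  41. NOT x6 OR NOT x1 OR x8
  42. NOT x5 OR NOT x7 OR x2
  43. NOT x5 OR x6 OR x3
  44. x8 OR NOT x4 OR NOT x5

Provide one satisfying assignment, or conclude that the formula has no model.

x1=true, x2=false, x3=true, x4=true, x5=false, x6=false, x7=true, x8=false, x9=false

Suppose x3 = true.
Suppose x5 = false.
From the singleton clause (NOT x8), x8 = false.
From the singleton clause (x1), x1 = true.
From the singleton clause (NOT x9), x9 = false.
From the singleton clause (NOT x6), x6 = false.
From the singleton clause (x7), x7 = true.
Suppose x4 = true.
From the singleton clause (NOT x2), x2 = false.
This assignment satisfies each clause.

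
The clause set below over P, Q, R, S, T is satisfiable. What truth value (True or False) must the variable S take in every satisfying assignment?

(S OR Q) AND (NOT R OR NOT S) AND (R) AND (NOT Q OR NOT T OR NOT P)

Suppose S = true.
From the singleton clause (NOT R), R = false.
That conflicts with the unit clause (R).
So every satisfying assignment has S = False.

False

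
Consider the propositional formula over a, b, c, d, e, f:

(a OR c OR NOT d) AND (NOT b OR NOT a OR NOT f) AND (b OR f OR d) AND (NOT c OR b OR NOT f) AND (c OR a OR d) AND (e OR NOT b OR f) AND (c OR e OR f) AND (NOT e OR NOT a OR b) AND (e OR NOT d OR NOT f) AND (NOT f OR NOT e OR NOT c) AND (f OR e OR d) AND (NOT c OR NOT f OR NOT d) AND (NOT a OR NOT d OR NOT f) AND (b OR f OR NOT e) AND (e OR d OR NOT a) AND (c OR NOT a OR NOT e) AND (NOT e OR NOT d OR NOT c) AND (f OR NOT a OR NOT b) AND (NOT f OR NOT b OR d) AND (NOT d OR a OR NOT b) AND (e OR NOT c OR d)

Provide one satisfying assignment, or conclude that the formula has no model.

Suppose a = false.
Suppose c = true.
Suppose b = false.
Unit clause (NOT f) forces f = false.
Unit clause (d) forces d = true.
Unit clause (NOT e) forces e = false.
This assignment satisfies each clause.

a: false, b: false, c: true, d: true, e: false, f: false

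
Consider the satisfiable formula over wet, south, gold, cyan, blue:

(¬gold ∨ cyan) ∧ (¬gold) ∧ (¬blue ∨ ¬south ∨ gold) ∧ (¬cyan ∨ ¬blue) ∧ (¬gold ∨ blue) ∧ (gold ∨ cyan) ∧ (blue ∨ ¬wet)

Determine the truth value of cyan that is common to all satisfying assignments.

True

Suppose cyan = False.
From the singleton clause (¬gold), gold = False.
But (gold) is also a unit clause — contradiction.
So every satisfying assignment has cyan = True.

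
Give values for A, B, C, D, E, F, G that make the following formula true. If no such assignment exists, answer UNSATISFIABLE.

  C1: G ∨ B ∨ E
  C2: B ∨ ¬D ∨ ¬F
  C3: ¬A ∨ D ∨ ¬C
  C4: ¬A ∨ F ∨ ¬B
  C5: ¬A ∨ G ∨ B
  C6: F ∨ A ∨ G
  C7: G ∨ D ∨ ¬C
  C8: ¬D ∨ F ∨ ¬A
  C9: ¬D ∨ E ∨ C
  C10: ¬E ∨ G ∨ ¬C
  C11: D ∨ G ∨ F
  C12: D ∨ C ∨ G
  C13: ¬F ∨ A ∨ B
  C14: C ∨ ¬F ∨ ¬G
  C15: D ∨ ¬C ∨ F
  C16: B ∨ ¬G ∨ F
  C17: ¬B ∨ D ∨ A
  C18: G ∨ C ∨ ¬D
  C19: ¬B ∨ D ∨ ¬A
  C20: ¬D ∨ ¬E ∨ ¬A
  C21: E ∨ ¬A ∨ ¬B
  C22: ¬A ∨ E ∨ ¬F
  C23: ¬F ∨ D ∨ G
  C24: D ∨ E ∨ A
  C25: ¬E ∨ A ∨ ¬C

Suppose G = True.
Suppose C = True.
Suppose A = False.
(¬E) alone gives E = False.
(D) alone gives D = True.
Suppose B = True.
Every clause is now satisfied; F is unconstrained.

A: False, B: True, C: True, D: True, E: False, F: False, G: True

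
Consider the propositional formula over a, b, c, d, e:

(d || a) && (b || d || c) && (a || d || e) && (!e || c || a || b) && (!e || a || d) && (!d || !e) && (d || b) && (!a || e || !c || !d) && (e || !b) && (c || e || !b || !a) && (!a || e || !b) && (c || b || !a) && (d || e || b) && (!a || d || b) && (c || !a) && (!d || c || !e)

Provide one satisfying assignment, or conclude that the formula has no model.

Branch on d: set d = true.
The clause (!e) is unit, so e = false.
The clause (!b) is unit, so b = false.
Branch on a: set a = false.
All clauses hold; c can take either value.

a: false; b: false; c: true; d: true; e: false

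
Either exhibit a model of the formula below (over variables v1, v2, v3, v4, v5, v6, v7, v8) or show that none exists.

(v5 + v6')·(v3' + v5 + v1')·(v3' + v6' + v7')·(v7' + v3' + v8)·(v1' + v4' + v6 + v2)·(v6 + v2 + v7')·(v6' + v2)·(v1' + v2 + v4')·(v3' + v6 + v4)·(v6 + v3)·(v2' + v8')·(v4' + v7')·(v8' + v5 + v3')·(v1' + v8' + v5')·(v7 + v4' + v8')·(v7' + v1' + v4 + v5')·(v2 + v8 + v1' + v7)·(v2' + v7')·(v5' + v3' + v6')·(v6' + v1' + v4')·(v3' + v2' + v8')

Try v5 = 1.
Try v6 = 1.
(v2) alone gives v2 = 1.
(v8') alone gives v8 = 0.
(v7') alone gives v7 = 0.
(v3') alone gives v3 = 0.
Try v1 = 0.
No clause remains; v4 is free.

v1 ↦ 0, v2 ↦ 1, v3 ↦ 0, v4 ↦ 0, v5 ↦ 1, v6 ↦ 1, v7 ↦ 0, v8 ↦ 0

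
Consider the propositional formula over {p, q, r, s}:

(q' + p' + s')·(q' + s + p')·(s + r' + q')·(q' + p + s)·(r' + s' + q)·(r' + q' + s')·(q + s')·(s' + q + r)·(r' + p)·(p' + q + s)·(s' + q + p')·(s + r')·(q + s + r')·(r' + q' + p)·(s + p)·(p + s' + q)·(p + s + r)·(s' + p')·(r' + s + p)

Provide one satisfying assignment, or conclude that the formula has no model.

Try q = 1.
Try p = 0.
(s) alone gives s = 1.
(r') alone gives r = 0.
Every clause now holds.

p: 0,  q: 1,  r: 0,  s: 1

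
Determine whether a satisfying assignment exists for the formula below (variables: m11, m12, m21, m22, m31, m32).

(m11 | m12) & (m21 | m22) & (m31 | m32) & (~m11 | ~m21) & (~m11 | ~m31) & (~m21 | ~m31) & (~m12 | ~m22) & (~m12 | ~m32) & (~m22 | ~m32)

Try m11 = 1.
From the singleton clause (~m21), m21 = 0.
From the singleton clause (m22), m22 = 1.
From the singleton clause (~m31), m31 = 0.
From the singleton clause (m32), m32 = 1.
But (~m32) is also a unit clause — contradiction.
That branch fails; take m11 = 0 instead.
From the singleton clause (m12), m12 = 1.
From the singleton clause (~m22), m22 = 0.
From the singleton clause (m21), m21 = 1.
From the singleton clause (~m31), m31 = 0.
From the singleton clause (m32), m32 = 1.
But (~m32) is also a unit clause — contradiction.
Neither m11 = 1 nor m11 = 0 works.
No assignment satisfies every clause.

No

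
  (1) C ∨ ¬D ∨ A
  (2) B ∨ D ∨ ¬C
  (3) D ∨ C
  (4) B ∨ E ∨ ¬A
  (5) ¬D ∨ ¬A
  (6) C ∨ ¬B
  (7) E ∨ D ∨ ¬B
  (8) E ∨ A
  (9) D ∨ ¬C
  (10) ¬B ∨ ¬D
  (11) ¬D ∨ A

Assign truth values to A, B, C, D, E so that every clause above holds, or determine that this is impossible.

UNSATISFIABLE

Suppose D = True.
(¬A) alone gives A = False.
That conflicts with the unit clause (A).
So D must be the other value — set D = False.
(C) alone gives C = True.
That conflicts with the unit clause (¬C).
Either choice for D ends in contradiction.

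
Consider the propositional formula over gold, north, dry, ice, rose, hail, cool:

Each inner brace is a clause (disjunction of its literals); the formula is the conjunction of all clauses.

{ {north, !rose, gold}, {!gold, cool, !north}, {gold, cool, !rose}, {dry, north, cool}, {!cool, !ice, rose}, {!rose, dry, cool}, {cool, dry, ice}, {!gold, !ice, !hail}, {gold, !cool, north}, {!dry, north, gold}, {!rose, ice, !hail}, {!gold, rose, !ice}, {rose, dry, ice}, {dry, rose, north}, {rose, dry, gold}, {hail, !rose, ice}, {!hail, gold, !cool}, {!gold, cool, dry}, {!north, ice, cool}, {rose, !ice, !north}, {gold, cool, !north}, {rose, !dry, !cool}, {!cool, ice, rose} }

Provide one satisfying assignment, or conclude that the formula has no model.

Try north = false.
Try rose = true.
From the singleton clause (gold), gold = true.
Try dry = true.
Try ice = true.
From the singleton clause (!hail), hail = false.
Every clause is now satisfied; cool is unconstrained.

gold=true; north=false; dry=true; ice=true; rose=true; hail=false; cool=false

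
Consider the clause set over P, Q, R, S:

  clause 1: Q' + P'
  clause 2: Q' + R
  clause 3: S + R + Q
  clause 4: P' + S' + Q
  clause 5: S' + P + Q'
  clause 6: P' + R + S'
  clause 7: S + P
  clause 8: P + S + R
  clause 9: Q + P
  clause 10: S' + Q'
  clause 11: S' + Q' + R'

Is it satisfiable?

Yes, satisfiable

Case Q = 0:
The clause (P) is unit, so P = 1.
The clause (S') is unit, so S = 0.
The clause (R) is unit, so R = 1.
All clauses are satisfied.
A satisfying assignment: P: 1; Q: 0; R: 1; S: 0.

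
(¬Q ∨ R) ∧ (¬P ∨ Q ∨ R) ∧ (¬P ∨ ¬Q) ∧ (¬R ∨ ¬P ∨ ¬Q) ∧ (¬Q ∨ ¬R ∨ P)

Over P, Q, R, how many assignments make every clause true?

3

There are 2^3 = 8 truth assignments over (P, Q, R).
Check each against the 5 clauses (columns in the order P, Q, R):
  F F F  ✓ satisfies all
  F F T  ✓ satisfies all
  F T F  ✗ fails (¬Q ∨ R)
  F T T  ✗ fails (¬Q ∨ ¬R ∨ P)
  T F F  ✗ fails (¬P ∨ Q ∨ R)
  T F T  ✓ satisfies all
  T T F  ✗ fails (¬Q ∨ R)
  T T T  ✗ fails (¬P ∨ ¬Q)
3 of the 8 rows are models.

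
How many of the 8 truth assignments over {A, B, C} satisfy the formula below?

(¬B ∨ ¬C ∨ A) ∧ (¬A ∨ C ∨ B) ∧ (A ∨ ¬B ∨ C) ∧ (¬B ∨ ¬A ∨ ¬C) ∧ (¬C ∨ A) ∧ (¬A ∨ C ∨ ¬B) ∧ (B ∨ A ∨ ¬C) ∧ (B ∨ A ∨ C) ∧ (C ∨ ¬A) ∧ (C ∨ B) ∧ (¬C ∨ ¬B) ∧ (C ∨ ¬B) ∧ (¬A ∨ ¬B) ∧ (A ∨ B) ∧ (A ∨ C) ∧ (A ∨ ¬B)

There are 2^3 = 8 truth assignments over (A, B, C).
Split on A. With A = True, the clauses containing A are satisfied and ¬A drops from the rest; 1 of the 2^2 = 4 assignments to the other variables satisfy what remains.
With A = False, by the same count on the reduced clause set, 0 assignments work.
(One model: A=T, B=F, C=T.)
Total: 1 + 0 = 1.

1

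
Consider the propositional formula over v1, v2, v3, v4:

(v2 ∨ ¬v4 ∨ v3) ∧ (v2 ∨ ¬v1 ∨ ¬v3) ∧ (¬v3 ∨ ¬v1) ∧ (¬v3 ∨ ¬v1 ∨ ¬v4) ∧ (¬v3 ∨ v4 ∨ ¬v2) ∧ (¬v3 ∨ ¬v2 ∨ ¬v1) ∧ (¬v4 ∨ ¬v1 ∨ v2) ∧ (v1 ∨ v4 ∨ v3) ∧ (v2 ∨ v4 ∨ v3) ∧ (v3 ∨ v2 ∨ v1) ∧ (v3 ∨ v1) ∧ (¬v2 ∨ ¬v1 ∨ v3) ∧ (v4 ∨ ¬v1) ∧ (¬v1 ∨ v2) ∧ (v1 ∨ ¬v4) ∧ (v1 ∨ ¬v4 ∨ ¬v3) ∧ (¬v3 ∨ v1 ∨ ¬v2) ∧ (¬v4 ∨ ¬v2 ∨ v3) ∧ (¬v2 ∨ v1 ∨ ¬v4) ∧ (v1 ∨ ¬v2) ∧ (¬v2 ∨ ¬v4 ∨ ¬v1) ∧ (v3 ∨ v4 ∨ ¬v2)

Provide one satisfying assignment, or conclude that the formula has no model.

Suppose v3 = True.
The clause (¬v1) is unit, so v1 = False.
The clause (¬v4) is unit, so v4 = False.
The clause (¬v2) is unit, so v2 = False.
All clauses are satisfied.

v1 ↦ False,  v2 ↦ False,  v3 ↦ True,  v4 ↦ False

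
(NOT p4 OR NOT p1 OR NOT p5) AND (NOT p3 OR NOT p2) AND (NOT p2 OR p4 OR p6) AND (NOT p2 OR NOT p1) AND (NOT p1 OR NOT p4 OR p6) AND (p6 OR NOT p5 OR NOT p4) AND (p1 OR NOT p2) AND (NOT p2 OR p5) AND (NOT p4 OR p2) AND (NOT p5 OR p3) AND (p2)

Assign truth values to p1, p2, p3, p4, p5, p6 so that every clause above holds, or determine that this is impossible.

UNSATISFIABLE

From the singleton clause (p2), p2 = true.
From the singleton clause (NOT p3), p3 = false.
From the singleton clause (NOT p1), p1 = false.
Now (p1) is unsatisfied and unit — conflict.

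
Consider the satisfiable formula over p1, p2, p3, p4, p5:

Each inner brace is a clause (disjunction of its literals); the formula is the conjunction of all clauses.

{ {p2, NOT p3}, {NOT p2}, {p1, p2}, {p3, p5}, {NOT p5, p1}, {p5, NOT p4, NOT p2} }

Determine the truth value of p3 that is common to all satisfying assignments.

Suppose p3 = true.
From the singleton clause (p2), p2 = true.
Now (NOT p2) is unsatisfied and unit — conflict.
So every satisfying assignment has p3 = False.

False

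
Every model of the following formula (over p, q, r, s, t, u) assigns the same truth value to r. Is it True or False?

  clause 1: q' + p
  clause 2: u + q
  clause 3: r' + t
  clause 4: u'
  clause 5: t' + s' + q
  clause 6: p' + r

True

Suppose r = 0.
Unit clause (u') forces u = 0.
Unit clause (q) forces q = 1.
Unit clause (p) forces p = 1.
But (p') is also a unit clause — contradiction.
So every satisfying assignment has r = True.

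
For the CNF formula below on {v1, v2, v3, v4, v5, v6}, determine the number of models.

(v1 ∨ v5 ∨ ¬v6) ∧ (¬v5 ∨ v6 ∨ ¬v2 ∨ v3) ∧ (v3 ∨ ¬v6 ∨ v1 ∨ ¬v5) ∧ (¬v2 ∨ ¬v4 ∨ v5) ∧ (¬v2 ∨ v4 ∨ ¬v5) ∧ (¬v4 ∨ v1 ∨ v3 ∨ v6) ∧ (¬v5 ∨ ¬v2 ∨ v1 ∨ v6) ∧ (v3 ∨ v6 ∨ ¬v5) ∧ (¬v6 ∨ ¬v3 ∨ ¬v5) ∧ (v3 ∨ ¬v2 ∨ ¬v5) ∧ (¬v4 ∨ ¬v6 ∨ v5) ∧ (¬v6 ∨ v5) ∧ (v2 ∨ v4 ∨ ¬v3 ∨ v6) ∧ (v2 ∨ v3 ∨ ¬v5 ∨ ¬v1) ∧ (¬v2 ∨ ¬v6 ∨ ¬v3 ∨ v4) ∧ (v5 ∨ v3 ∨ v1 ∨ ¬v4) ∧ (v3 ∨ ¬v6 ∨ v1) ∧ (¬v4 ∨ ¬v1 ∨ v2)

9

There are 2^6 = 64 truth assignments over (v1, v2, v3, v4, v5, v6).
Split on v5. With v5 = True, the clauses containing v5 are satisfied and ¬v5 drops from the rest; 2 of the 2^5 = 32 assignments to the other variables satisfy what remains.
With v5 = False, by the same count on the reduced clause set, 7 assignments work.
(One model: v1=F, v2=F, v3=F, v4=F, v5=F, v6=F.)
Total: 2 + 7 = 9.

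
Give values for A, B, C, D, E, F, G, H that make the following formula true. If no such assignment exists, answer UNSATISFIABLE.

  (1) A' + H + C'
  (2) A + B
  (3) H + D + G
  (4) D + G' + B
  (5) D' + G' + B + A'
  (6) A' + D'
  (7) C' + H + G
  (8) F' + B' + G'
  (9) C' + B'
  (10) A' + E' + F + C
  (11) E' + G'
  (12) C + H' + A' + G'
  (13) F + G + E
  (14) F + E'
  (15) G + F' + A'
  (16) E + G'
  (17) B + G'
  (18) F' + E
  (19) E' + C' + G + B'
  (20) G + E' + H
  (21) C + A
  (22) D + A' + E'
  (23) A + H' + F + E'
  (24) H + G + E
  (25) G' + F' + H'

UNSATISFIABLE

Case A = 1:
The clause (D') is unit, so D = 0.
The clause (E') is unit, so E = 0.
The clause (G') is unit, so G = 0.
The clause (H) is unit, so H = 1.
The clause (F) is unit, so F = 1.
But (F') is also a unit clause — contradiction.
Undo A and try A = 0.
The clause (B) is unit, so B = 1.
The clause (C') is unit, so C = 0.
But (C) is also a unit clause — contradiction.
Both values of A lead to a conflict.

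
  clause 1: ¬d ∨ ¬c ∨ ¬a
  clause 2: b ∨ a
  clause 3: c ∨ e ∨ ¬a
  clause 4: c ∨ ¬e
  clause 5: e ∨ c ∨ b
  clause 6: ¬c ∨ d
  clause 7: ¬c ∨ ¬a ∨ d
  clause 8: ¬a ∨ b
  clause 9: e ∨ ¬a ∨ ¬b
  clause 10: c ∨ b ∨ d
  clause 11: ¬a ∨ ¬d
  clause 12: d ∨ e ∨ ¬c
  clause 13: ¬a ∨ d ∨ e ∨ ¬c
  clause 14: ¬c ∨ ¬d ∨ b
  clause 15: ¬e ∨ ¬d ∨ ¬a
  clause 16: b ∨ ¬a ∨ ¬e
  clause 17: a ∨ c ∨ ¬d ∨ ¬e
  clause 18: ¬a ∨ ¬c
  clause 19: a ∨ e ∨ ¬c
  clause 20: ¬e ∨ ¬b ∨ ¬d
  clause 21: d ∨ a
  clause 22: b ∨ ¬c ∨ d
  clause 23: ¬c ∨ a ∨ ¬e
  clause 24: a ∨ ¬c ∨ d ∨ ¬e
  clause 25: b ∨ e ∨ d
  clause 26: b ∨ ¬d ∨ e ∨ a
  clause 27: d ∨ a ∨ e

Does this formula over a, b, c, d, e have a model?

Yes, satisfiable

Branch on b: set b = True.
Branch on c: set c = False.
Unit clause (¬e) forces e = False.
Unit clause (¬a) forces a = False.
Unit clause (d) forces d = True.
All clauses are satisfied.
A satisfying assignment: a ↦ False, b ↦ True, c ↦ False, d ↦ True, e ↦ False.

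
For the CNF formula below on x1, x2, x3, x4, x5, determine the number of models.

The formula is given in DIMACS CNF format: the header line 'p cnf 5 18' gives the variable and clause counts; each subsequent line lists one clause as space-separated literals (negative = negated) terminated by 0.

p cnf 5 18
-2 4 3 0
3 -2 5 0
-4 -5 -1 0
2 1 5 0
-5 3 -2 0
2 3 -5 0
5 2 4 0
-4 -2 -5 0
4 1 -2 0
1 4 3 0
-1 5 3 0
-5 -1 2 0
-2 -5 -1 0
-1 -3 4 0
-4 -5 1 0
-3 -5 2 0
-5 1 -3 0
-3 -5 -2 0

There are 2^5 = 32 truth assignments over (x1, x2, x3, x4, x5).
Split on x4. With x4 = True, the clauses containing x4 are satisfied and ¬x4 drops from the rest; 3 of the 2^4 = 16 assignments to the other variables satisfy what remains.
With x4 = False, by the same count on the reduced clause set, 0 assignments work.
(One model: x1=F, x2=T, x3=T, x4=T, x5=F.)
Total: 3 + 0 = 3.

3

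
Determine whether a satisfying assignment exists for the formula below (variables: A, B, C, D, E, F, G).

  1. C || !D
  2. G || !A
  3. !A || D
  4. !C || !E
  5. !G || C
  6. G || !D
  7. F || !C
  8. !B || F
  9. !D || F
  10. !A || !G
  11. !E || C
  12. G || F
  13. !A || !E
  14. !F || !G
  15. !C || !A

Yes, satisfiable

Case C = false:
Unit clause (!D) forces D = false.
Unit clause (!A) forces A = false.
Unit clause (!G) forces G = false.
Unit clause (!E) forces E = false.
Unit clause (F) forces F = true.
All clauses hold; B can take either value.
A satisfying assignment: A ↦ false, B ↦ false, C ↦ false, D ↦ false, E ↦ false, F ↦ true, G ↦ false.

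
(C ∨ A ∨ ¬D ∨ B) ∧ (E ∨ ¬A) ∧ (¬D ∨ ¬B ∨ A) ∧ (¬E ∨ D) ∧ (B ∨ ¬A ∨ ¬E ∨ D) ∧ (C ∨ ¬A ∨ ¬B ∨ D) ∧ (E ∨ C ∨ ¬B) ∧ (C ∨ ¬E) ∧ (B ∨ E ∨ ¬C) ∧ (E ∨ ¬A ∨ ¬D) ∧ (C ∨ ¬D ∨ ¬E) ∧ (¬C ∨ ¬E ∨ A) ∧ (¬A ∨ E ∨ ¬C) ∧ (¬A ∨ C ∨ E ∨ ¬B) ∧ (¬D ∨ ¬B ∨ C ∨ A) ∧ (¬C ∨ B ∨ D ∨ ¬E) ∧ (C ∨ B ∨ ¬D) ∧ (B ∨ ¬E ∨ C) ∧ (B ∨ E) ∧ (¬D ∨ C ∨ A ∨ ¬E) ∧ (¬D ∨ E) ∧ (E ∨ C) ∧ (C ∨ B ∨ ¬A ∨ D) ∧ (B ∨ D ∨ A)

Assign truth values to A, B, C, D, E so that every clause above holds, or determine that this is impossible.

Case E = True:
Unit clause (D) forces D = True.
Unit clause (C) forces C = True.
Unit clause (A) forces A = True.
Every clause is now satisfied; B is unconstrained.

A ↦ True,  B ↦ False,  C ↦ True,  D ↦ True,  E ↦ True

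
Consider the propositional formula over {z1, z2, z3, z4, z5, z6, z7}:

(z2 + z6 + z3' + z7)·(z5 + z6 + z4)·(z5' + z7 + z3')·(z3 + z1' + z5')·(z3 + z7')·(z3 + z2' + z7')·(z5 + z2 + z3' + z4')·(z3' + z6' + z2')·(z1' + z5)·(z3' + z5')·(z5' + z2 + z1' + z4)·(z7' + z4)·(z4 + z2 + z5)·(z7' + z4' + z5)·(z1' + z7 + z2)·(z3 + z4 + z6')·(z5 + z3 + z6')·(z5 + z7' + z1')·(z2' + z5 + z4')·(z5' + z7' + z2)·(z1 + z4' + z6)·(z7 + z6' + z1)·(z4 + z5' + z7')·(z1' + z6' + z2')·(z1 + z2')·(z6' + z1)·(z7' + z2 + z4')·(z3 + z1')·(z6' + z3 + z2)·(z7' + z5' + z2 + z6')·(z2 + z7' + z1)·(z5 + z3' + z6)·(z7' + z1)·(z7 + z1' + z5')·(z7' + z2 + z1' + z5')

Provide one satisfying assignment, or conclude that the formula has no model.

z1=0, z2=0, z3=0, z4=0, z5=1, z6=0, z7=0

Case z3 = 0:
The clause (z7') is unit, so z7 = 0.
The clause (z1') is unit, so z1 = 0.
The clause (z6') is unit, so z6 = 0.
The clause (z4') is unit, so z4 = 0.
The clause (z5) is unit, so z5 = 1.
The clause (z2') is unit, so z2 = 0.
All clauses are satisfied.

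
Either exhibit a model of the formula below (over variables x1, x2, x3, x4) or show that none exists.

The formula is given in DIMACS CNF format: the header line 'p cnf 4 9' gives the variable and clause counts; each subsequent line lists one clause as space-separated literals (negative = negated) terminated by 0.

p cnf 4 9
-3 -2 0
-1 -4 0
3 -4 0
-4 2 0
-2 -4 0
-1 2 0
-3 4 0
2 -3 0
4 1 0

x1 ↦ True,  x2 ↦ True,  x3 ↦ False,  x4 ↦ False

Case x3 = False:
(¬x4) alone gives x4 = False.
(x1) alone gives x1 = True.
(x2) alone gives x2 = True.
All clauses are satisfied.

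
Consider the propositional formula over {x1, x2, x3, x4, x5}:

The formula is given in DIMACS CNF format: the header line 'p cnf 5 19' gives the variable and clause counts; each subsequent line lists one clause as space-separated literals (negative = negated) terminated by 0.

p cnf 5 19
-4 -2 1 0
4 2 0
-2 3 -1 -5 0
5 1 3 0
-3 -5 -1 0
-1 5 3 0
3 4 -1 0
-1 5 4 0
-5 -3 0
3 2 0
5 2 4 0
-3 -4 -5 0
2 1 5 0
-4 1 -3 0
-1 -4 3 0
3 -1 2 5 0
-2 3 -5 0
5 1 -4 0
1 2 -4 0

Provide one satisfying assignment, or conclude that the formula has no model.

x1=True,  x2=True,  x3=True,  x4=True,  x5=False

Suppose x4 = True.
Suppose x2 = True.
The clause (x1) is unit, so x1 = True.
The clause (x3) is unit, so x3 = True.
The clause (¬x5) is unit, so x5 = False.
Every clause now holds.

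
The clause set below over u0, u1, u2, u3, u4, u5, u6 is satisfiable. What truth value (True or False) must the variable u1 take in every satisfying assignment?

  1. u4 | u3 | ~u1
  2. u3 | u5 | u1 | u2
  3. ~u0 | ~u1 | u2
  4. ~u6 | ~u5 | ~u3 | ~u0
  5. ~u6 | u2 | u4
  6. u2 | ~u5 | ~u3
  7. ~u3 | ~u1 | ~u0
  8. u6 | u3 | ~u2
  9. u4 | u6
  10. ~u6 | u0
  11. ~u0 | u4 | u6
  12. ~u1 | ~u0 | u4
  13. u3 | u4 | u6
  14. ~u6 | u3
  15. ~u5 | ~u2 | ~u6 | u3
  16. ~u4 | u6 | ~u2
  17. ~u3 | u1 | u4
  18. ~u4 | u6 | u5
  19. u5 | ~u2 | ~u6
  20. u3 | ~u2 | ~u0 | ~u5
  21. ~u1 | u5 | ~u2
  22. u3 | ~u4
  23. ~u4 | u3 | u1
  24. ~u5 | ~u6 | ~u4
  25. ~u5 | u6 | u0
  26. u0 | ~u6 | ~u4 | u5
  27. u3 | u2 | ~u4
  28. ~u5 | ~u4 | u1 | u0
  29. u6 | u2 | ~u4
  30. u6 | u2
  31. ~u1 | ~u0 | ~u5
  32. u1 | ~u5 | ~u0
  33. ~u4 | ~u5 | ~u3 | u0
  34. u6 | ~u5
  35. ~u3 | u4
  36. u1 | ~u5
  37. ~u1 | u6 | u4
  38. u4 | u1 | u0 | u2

False

Suppose u1 = 1.
Suppose u4 = 1.
From the singleton clause (u3), u3 = 1.
From the singleton clause (~u0), u0 = 0.
From the singleton clause (~u6), u6 = 0.
From the singleton clause (~u2), u2 = 0.
That conflicts with the unit clause (u2).
That branch fails; take u4 = 0 instead.
From the singleton clause (u3), u3 = 1.
That conflicts with the unit clause (~u3).
Both values of u4 lead to a conflict.
So every satisfying assignment has u1 = False.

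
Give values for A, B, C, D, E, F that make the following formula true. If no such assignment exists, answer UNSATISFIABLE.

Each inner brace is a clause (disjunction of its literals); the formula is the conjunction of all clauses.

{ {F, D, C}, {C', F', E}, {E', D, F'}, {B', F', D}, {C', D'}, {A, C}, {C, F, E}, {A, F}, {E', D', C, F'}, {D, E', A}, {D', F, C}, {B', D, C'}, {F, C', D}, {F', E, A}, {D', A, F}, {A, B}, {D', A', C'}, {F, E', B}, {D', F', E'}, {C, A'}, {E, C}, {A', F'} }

Case C = 0:
The clause (A) is unit, so A = 1.
That conflicts with the unit clause (A').
So C must be the other value — set C = 1.
The clause (D') is unit, so D = 0.
The clause (B') is unit, so B = 0.
The clause (F) is unit, so F = 1.
The clause (E) is unit, so E = 1.
That conflicts with the unit clause (E').
Either choice for C ends in contradiction.

UNSATISFIABLE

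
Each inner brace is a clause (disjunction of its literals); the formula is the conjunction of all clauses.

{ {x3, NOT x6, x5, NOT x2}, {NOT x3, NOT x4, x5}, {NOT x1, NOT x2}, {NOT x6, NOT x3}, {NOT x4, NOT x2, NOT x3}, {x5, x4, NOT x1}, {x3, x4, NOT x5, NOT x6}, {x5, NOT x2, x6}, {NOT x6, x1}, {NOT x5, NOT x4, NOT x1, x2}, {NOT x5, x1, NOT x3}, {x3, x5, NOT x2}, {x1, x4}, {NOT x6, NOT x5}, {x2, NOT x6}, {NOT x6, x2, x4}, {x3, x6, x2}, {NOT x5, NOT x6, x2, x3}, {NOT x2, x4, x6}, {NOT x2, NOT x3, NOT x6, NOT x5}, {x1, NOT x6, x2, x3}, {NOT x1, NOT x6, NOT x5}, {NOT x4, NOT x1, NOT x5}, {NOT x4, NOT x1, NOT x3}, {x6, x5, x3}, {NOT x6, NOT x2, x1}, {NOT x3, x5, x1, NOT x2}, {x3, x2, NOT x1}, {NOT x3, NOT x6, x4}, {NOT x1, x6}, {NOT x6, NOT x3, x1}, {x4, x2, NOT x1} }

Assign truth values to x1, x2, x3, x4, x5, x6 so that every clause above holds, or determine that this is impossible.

x1=false; x2=true; x3=false; x4=true; x5=true; x6=false

Branch on x1: set x1 = false.
From the singleton clause (NOT x6), x6 = false.
From the singleton clause (x4), x4 = true.
Branch on x3: set x3 = false.
From the singleton clause (x2), x2 = true.
From the singleton clause (x5), x5 = true.
Every clause now holds.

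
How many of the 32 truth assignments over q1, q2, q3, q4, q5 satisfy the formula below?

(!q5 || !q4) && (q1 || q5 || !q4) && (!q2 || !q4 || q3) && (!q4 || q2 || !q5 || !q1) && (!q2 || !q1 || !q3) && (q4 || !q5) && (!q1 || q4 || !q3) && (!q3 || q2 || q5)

6

There are 2^5 = 32 truth assignments over (q1, q2, q3, q4, q5).
Split on q2. With q2 = true, the clauses containing q2 are satisfied and !q2 drops from the rest; 3 of the 2^4 = 16 assignments to the other variables satisfy what remains.
With q2 = false, by the same count on the reduced clause set, 3 assignments work.
(One model: q1=F, q2=F, q3=F, q4=F, q5=F.)
Total: 3 + 3 = 6.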